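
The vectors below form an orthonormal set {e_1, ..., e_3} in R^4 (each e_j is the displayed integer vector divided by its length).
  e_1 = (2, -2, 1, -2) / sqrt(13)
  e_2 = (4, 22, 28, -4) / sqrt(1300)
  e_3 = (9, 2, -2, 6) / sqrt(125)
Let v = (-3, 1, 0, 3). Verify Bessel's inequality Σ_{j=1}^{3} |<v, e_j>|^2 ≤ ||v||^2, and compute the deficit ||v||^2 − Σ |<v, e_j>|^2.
Σ |<v, e_j>|^2 = 1934/125; ||v||^2 = 19; deficit = 441/125

Write each e_j = u_j / sqrt(<u_j, u_j>) where u_j is the displayed integer vector. Then <v, e_j> = <v, u_j> / sqrt(<u_j, u_j>), so |<v, e_j>|^2 = <v, u_j>^2 / <u_j, u_j>.
Coefficients: <v, e_1> = -14/sqrt(13), <v, e_2> = -2/sqrt(1300), <v, e_3> = -7/sqrt(125).
Square and sum: Σ |<v, e_j>|^2 = 1934/125.
Compute ||v||^2 = v·v = 19.
Deficit = 19 − 1934/125 = 441/125 ≥ 0, confirming Bessel's inequality. (The deficit equals ||v − Σ <v,e_j> e_j||^2, the squared distance from v to span{e_j}.)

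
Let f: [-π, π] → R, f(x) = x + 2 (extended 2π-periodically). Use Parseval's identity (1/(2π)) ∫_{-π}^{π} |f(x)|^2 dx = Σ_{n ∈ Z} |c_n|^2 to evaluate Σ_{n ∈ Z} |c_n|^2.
Σ |c_n|^2 = π^2/3 + 4

Expand and integrate term by term over [-π, π]:
  ∫ (x)^2 dx = 1·(2π^3/3); ∫ 2·1·(2)·x dx = 0 (odd integrand); ∫ 2^2 dx = 4·2π.
So (1/(2π)) ∫_{-π}^{π} (x + 2)^2 dx = 1π^2/3 + 4 = π^2/3 + 4.
Parseval ⇒ Σ |c_n|^2 = π^2/3 + 4.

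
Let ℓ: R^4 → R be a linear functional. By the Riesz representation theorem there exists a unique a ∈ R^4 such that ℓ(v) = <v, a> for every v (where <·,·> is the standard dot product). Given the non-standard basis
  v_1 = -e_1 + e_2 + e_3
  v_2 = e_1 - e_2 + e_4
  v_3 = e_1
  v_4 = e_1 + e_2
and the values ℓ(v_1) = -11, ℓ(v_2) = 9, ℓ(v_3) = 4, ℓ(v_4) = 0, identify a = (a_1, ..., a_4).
a = (4, -4, -3, 1)

Write a = (a_1, ..., a_4) in the standard basis. For each basis vector v_i, ℓ(v_i) = <v_i, a> is a linear equation in the a_j's. Collect the n equations into a matrix system V a = ℓ, where row i of V is v_i (expressed in the standard basis). Since V is invertible (lower-triangular with 1s on the diagonal, up to permutation), solve by back-substitution:
  V =
[[-1, 1, 1, 0],
 [1, -1, 0, 1],
 [1, 0, 0, 0],
 [1, 1, 0, 0]]
  V a = (-11, 9, 4, 0)
Solving gives a = (4, -4, -3, 1).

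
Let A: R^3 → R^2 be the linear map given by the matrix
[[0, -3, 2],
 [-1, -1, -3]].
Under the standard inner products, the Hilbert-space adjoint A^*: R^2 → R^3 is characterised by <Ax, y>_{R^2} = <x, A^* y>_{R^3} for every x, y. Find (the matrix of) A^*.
A^* = A^T =
[[0, -1],
 [-3, -1],
 [2, -3]]

For real matrices with standard dot products, the defining identity <Ax, y> = <x, A^* y> gives (Ax)^T y = x^T (A^*) y, i.e. x^T A^T y = x^T (A^*) y. Since this holds for all x, y, we must have A^* = A^T. Therefore
A^* =
[[0, -1],
 [-3, -1],
 [2, -3]].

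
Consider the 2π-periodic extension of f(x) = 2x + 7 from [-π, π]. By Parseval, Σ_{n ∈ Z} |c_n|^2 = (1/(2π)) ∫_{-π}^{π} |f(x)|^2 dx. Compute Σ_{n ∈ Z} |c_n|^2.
Σ |c_n|^2 = 4π^2/3 + 49

Expand and integrate term by term over [-π, π]:
  ∫ (2x)^2 dx = 4·(2π^3/3); ∫ 2·2·(7)·x dx = 0 (odd integrand); ∫ 7^2 dx = 49·2π.
So (1/(2π)) ∫_{-π}^{π} (2x + 7)^2 dx = 4π^2/3 + 49 = 4π^2/3 + 49.
Parseval ⇒ Σ |c_n|^2 = 4π^2/3 + 49.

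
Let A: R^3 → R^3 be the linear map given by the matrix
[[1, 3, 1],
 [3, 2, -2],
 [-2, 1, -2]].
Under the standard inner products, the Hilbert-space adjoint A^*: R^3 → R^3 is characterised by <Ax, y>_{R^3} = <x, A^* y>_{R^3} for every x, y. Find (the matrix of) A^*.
A^* = A^T =
[[1, 3, -2],
 [3, 2, 1],
 [1, -2, -2]]

For real matrices with standard dot products, the defining identity <Ax, y> = <x, A^* y> gives (Ax)^T y = x^T (A^*) y, i.e. x^T A^T y = x^T (A^*) y. Since this holds for all x, y, we must have A^* = A^T. Therefore
A^* =
[[1, 3, -2],
 [3, 2, 1],
 [1, -2, -2]].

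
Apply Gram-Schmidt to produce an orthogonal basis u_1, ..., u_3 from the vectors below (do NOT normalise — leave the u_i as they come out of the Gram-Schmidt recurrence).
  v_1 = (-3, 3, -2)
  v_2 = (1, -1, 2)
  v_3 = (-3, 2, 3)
Orthogonal basis:
  u_1 = (-3, 3, -2)
  u_2 = (-4/11, 4/11, 12/11)
  u_3 = (-1/2, -1/2, 0)

Apply the Gram-Schmidt recurrence
  u_1 = v_1
  u_i = v_i − Σ_{j<i} ((v_i · u_j) / (u_j · u_j)) · u_j.

Step by step this gives:
  u_1 = (-3, 3, -2)
  u_2 = (-4/11, 4/11, 12/11)
  u_3 = (-1/2, -1/2, 0)

Orthogonality check:
  u_2 · u_1 = 0 (should be 0)
  u_3 · u_1 = 0 (should be 0)
  u_3 · u_2 = 0 (should be 0)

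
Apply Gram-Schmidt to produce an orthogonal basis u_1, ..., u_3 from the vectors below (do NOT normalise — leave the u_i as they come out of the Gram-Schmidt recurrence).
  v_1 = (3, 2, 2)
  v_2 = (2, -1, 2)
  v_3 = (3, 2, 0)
Orthogonal basis:
  u_1 = (3, 2, 2)
  u_2 = (10/17, -33/17, 18/17)
  u_3 = (84/89, -28/89, -98/89)

Apply the Gram-Schmidt recurrence
  u_1 = v_1
  u_i = v_i − Σ_{j<i} ((v_i · u_j) / (u_j · u_j)) · u_j.

Step by step this gives:
  u_1 = (3, 2, 2)
  u_2 = (10/17, -33/17, 18/17)
  u_3 = (84/89, -28/89, -98/89)

Orthogonality check:
  u_2 · u_1 = 0 (should be 0)
  u_3 · u_1 = 0 (should be 0)
  u_3 · u_2 = 0 (should be 0)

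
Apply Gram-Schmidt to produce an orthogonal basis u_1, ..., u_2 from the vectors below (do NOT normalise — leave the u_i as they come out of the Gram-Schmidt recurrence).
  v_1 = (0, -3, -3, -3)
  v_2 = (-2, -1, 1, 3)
Orthogonal basis:
  u_1 = (0, -3, -3, -3)
  u_2 = (-2, -2, 0, 2)

Apply the Gram-Schmidt recurrence
  u_1 = v_1
  u_i = v_i − Σ_{j<i} ((v_i · u_j) / (u_j · u_j)) · u_j.

Step by step this gives:
  u_1 = (0, -3, -3, -3)
  u_2 = (-2, -2, 0, 2)

Orthogonality check:
  u_2 · u_1 = 0 (should be 0)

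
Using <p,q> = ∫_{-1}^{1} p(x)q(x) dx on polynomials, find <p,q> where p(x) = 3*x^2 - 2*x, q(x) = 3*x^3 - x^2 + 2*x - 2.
<p,q> = -154/15

Expand the product: p(x)·q(x) = 9*x^5 - 9*x^4 + 8*x^3 - 10*x^2 + 4*x.
∫_{-1}^{1} of each monomial x^k gives [2/(k+1) if k even, 0 if k odd]. Integrating term-by-term (or equivalently evaluating the antiderivative F(x) = 3*x^6/2 - 9*x^5/5 + 2*x^4 - 10*x^3/3 + 2*x^2 at the endpoints):
  F(1) − F(−1) = 11/30 − (319/30) = -154/15.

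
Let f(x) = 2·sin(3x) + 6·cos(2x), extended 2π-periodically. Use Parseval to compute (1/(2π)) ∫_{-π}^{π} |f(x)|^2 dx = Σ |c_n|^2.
Σ |c_n|^2 = 20

Expand |f|^2 and use orthogonality of {sin(nx), cos(mx)} on [-π, π]:
  ∫_{-π}^{π} sin(nx)^2 dx = π, ∫ cos(mx)^2 dx = π, and cross terms integrate to 0.
So ∫_{-π}^{π} f(x)^2 dx = 2^2 · π + 6^2 · π = (4 + 36)π.
Divide by 2π: (4 + 36)/2 = 20.
By Parseval, this equals Σ |c_n|^2.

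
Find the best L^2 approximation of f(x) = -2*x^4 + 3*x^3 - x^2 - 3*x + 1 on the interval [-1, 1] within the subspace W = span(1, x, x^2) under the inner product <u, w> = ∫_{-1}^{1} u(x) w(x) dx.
g(x) = -19*x^2/7 - 6*x/5 + 41/35

The best approximation g ∈ W is the orthogonal projection of f onto W. Writing g = a_0 + a_1 x + a_2 x^2, the coefficients solve the normal equations G · a = b where
  G_{ij} = <φ_i, φ_j> and b_i = <f, φ_i>, with φ_0 = 1, φ_1 = x, φ_2 = x^2.
G =
  [2, 0, 2/3]
  [0, 2/3, 0]
  [2/3, 0, 2/5],
b = (8/15, -4/5, -32/105).
Solving gives a_0 = 41/35, a_1 = -6/5, a_2 = -19/7, so
  g(x) = -19*x^2/7 - 6*x/5 + 41/35.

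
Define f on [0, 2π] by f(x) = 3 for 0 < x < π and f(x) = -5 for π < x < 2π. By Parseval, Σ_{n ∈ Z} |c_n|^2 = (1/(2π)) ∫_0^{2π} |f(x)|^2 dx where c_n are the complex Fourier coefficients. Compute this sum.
Σ |c_n|^2 = 17

Parseval equates the L^2 energy of f (normalised by 1/(2π)) with the ℓ^2 sum of its Fourier coefficients: (1/(2π)) ∫_0^{2π} |f|^2 = Σ |c_n|^2.
Compute the left side: (1/(2π)) [∫_0^π 3^2 dx + ∫_π^{2π} (-5)^2 dx] = (1/(2π)) · (9π + 25π) = (9 + 25)/2 = 17.
So Σ_{n ∈ Z} |c_n|^2 = 17.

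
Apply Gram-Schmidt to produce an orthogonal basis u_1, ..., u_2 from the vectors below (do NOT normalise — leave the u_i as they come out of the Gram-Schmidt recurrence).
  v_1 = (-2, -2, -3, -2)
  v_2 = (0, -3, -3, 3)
Orthogonal basis:
  u_1 = (-2, -2, -3, -2)
  u_2 = (6/7, -15/7, -12/7, 27/7)

Apply the Gram-Schmidt recurrence
  u_1 = v_1
  u_i = v_i − Σ_{j<i} ((v_i · u_j) / (u_j · u_j)) · u_j.

Step by step this gives:
  u_1 = (-2, -2, -3, -2)
  u_2 = (6/7, -15/7, -12/7, 27/7)

Orthogonality check:
  u_2 · u_1 = 0 (should be 0)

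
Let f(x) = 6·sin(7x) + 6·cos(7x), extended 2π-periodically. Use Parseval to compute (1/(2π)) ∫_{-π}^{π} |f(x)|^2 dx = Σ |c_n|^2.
Σ |c_n|^2 = 36

Expand |f|^2 and use orthogonality of {sin(nx), cos(mx)} on [-π, π]:
  ∫_{-π}^{π} sin(nx)^2 dx = π, ∫ cos(mx)^2 dx = π, and cross terms integrate to 0.
So ∫_{-π}^{π} f(x)^2 dx = 6^2 · π + 6^2 · π = (36 + 36)π.
Divide by 2π: (36 + 36)/2 = 36.
By Parseval, this equals Σ |c_n|^2.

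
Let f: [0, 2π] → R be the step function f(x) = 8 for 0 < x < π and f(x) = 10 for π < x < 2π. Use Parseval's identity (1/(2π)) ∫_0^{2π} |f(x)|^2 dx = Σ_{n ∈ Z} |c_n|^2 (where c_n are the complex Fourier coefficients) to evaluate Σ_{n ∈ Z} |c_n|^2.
Σ |c_n|^2 = 82

Parseval equates the L^2 energy of f (normalised by 1/(2π)) with the ℓ^2 sum of its Fourier coefficients: (1/(2π)) ∫_0^{2π} |f|^2 = Σ |c_n|^2.
Compute the left side: (1/(2π)) [∫_0^π 8^2 dx + ∫_π^{2π} 10^2 dx] = (1/(2π)) · (64π + 100π) = (64 + 100)/2 = 82.
So Σ_{n ∈ Z} |c_n|^2 = 82.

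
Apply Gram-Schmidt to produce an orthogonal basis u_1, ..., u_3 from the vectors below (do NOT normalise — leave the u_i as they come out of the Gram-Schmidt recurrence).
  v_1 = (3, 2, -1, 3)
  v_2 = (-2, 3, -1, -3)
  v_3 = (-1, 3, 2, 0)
Orthogonal basis:
  u_1 = (3, 2, -1, 3)
  u_2 = (-22/23, 85/23, -31/23, -45/23)
  u_3 = (-64/93, 112/93, 8/3, 24/31)

Apply the Gram-Schmidt recurrence
  u_1 = v_1
  u_i = v_i − Σ_{j<i} ((v_i · u_j) / (u_j · u_j)) · u_j.

Step by step this gives:
  u_1 = (3, 2, -1, 3)
  u_2 = (-22/23, 85/23, -31/23, -45/23)
  u_3 = (-64/93, 112/93, 8/3, 24/31)

Orthogonality check:
  u_2 · u_1 = 0 (should be 0)
  u_3 · u_1 = 0 (should be 0)
  u_3 · u_2 = 0 (should be 0)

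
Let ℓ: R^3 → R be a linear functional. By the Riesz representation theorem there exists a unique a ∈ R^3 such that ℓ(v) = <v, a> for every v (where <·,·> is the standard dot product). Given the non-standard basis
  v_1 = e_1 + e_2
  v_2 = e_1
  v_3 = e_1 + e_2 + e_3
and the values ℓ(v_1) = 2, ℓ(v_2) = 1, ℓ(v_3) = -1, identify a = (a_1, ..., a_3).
a = (1, 1, -3)

Write a = (a_1, ..., a_3) in the standard basis. For each basis vector v_i, ℓ(v_i) = <v_i, a> is a linear equation in the a_j's. Collect the n equations into a matrix system V a = ℓ, where row i of V is v_i (expressed in the standard basis). Since V is invertible (lower-triangular with 1s on the diagonal, up to permutation), solve by back-substitution:
  V =
[[1, 1, 0],
 [1, 0, 0],
 [1, 1, 1]]
  V a = (2, 1, -1)
Solving gives a = (1, 1, -3).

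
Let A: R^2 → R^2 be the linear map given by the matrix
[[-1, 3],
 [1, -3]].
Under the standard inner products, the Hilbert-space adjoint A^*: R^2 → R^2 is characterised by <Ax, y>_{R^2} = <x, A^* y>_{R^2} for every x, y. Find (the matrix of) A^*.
A^* = A^T =
[[-1, 1],
 [3, -3]]

For real matrices with standard dot products, the defining identity <Ax, y> = <x, A^* y> gives (Ax)^T y = x^T (A^*) y, i.e. x^T A^T y = x^T (A^*) y. Since this holds for all x, y, we must have A^* = A^T. Therefore
A^* =
[[-1, 1],
 [3, -3]].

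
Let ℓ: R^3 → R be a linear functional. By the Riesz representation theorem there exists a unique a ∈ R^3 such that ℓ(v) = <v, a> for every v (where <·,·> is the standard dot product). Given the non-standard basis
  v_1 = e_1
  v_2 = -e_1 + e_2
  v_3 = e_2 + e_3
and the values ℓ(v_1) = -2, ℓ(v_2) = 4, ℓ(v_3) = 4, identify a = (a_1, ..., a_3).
a = (-2, 2, 2)

Write a = (a_1, ..., a_3) in the standard basis. For each basis vector v_i, ℓ(v_i) = <v_i, a> is a linear equation in the a_j's. Collect the n equations into a matrix system V a = ℓ, where row i of V is v_i (expressed in the standard basis). Since V is invertible (lower-triangular with 1s on the diagonal, up to permutation), solve by back-substitution:
  V =
[[1, 0, 0],
 [-1, 1, 0],
 [0, 1, 1]]
  V a = (-2, 4, 4)
Solving gives a = (-2, 2, 2).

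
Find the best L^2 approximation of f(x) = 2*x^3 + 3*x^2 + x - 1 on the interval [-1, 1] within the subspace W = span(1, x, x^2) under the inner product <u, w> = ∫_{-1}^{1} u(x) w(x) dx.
g(x) = 3*x^2 + 11*x/5 - 1

The best approximation g ∈ W is the orthogonal projection of f onto W. Writing g = a_0 + a_1 x + a_2 x^2, the coefficients solve the normal equations G · a = b where
  G_{ij} = <φ_i, φ_j> and b_i = <f, φ_i>, with φ_0 = 1, φ_1 = x, φ_2 = x^2.
G =
  [2, 0, 2/3]
  [0, 2/3, 0]
  [2/3, 0, 2/5],
b = (0, 22/15, 8/15).
Solving gives a_0 = -1, a_1 = 11/5, a_2 = 3, so
  g(x) = 3*x^2 + 11*x/5 - 1.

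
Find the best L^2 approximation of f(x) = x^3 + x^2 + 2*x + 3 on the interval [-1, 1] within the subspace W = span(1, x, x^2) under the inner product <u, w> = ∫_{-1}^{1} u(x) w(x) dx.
g(x) = x^2 + 13*x/5 + 3

The best approximation g ∈ W is the orthogonal projection of f onto W. Writing g = a_0 + a_1 x + a_2 x^2, the coefficients solve the normal equations G · a = b where
  G_{ij} = <φ_i, φ_j> and b_i = <f, φ_i>, with φ_0 = 1, φ_1 = x, φ_2 = x^2.
G =
  [2, 0, 2/3]
  [0, 2/3, 0]
  [2/3, 0, 2/5],
b = (20/3, 26/15, 12/5).
Solving gives a_0 = 3, a_1 = 13/5, a_2 = 1, so
  g(x) = x^2 + 13*x/5 + 3.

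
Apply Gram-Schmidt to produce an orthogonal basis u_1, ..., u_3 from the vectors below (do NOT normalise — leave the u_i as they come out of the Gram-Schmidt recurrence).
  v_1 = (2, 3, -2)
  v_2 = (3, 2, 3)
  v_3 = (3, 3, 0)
Orthogonal basis:
  u_1 = (2, 3, -2)
  u_2 = (39/17, 16/17, 63/17)
  u_3 = (3/26, -18/169, -15/338)

Apply the Gram-Schmidt recurrence
  u_1 = v_1
  u_i = v_i − Σ_{j<i} ((v_i · u_j) / (u_j · u_j)) · u_j.

Step by step this gives:
  u_1 = (2, 3, -2)
  u_2 = (39/17, 16/17, 63/17)
  u_3 = (3/26, -18/169, -15/338)

Orthogonality check:
  u_2 · u_1 = 0 (should be 0)
  u_3 · u_1 = 0 (should be 0)
  u_3 · u_2 = 0 (should be 0)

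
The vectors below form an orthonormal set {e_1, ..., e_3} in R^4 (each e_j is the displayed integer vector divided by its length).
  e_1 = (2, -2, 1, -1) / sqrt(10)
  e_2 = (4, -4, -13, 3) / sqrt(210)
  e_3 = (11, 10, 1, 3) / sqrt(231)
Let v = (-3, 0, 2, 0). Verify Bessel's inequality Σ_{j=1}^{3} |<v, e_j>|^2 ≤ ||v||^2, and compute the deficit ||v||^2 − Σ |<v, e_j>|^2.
Σ |<v, e_j>|^2 = 139/11; ||v||^2 = 13; deficit = 4/11

Write each e_j = u_j / sqrt(<u_j, u_j>) where u_j is the displayed integer vector. Then <v, e_j> = <v, u_j> / sqrt(<u_j, u_j>), so |<v, e_j>|^2 = <v, u_j>^2 / <u_j, u_j>.
Coefficients: <v, e_1> = -4/sqrt(10), <v, e_2> = -38/sqrt(210), <v, e_3> = -31/sqrt(231).
Square and sum: Σ |<v, e_j>|^2 = 139/11.
Compute ||v||^2 = v·v = 13.
Deficit = 13 − 139/11 = 4/11 ≥ 0, confirming Bessel's inequality. (The deficit equals ||v − Σ <v,e_j> e_j||^2, the squared distance from v to span{e_j}.)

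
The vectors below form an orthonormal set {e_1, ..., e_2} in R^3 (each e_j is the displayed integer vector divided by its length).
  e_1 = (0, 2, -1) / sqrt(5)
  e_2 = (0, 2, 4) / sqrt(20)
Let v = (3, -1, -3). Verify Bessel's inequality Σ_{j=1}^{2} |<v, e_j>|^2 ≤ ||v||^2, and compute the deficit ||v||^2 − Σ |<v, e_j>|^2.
Σ |<v, e_j>|^2 = 10; ||v||^2 = 19; deficit = 9

Write each e_j = u_j / sqrt(<u_j, u_j>) where u_j is the displayed integer vector. Then <v, e_j> = <v, u_j> / sqrt(<u_j, u_j>), so |<v, e_j>|^2 = <v, u_j>^2 / <u_j, u_j>.
Coefficients: <v, e_1> = 1/sqrt(5), <v, e_2> = -14/sqrt(20).
Square and sum: Σ |<v, e_j>|^2 = 10.
Compute ||v||^2 = v·v = 19.
Deficit = 19 − 10 = 9 ≥ 0, confirming Bessel's inequality. (The deficit equals ||v − Σ <v,e_j> e_j||^2, the squared distance from v to span{e_j}.)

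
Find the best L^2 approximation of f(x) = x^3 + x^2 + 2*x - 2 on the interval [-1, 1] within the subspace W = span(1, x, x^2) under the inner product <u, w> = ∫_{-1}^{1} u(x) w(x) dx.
g(x) = x^2 + 13*x/5 - 2

The best approximation g ∈ W is the orthogonal projection of f onto W. Writing g = a_0 + a_1 x + a_2 x^2, the coefficients solve the normal equations G · a = b where
  G_{ij} = <φ_i, φ_j> and b_i = <f, φ_i>, with φ_0 = 1, φ_1 = x, φ_2 = x^2.
G =
  [2, 0, 2/3]
  [0, 2/3, 0]
  [2/3, 0, 2/5],
b = (-10/3, 26/15, -14/15).
Solving gives a_0 = -2, a_1 = 13/5, a_2 = 1, so
  g(x) = x^2 + 13*x/5 - 2.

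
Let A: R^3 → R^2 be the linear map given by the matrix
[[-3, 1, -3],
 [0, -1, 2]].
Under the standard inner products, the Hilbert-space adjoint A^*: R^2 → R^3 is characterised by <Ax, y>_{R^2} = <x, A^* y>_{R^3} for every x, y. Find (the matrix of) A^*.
A^* = A^T =
[[-3, 0],
 [1, -1],
 [-3, 2]]

For real matrices with standard dot products, the defining identity <Ax, y> = <x, A^* y> gives (Ax)^T y = x^T (A^*) y, i.e. x^T A^T y = x^T (A^*) y. Since this holds for all x, y, we must have A^* = A^T. Therefore
A^* =
[[-3, 0],
 [1, -1],
 [-3, 2]].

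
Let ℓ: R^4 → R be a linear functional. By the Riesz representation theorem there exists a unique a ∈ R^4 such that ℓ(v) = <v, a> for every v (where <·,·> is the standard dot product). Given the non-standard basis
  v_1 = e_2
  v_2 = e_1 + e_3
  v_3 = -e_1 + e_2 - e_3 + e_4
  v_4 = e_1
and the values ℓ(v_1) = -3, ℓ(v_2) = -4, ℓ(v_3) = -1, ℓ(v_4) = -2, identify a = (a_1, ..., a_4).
a = (-2, -3, -2, -2)

Write a = (a_1, ..., a_4) in the standard basis. For each basis vector v_i, ℓ(v_i) = <v_i, a> is a linear equation in the a_j's. Collect the n equations into a matrix system V a = ℓ, where row i of V is v_i (expressed in the standard basis). Since V is invertible (lower-triangular with 1s on the diagonal, up to permutation), solve by back-substitution:
  V =
[[0, 1, 0, 0],
 [1, 0, 1, 0],
 [-1, 1, -1, 1],
 [1, 0, 0, 0]]
  V a = (-3, -4, -1, -2)
Solving gives a = (-2, -3, -2, -2).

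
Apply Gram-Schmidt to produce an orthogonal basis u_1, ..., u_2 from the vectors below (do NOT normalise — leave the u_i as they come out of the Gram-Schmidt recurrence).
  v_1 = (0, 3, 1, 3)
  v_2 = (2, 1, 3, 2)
Orthogonal basis:
  u_1 = (0, 3, 1, 3)
  u_2 = (2, -17/19, 45/19, 2/19)

Apply the Gram-Schmidt recurrence
  u_1 = v_1
  u_i = v_i − Σ_{j<i} ((v_i · u_j) / (u_j · u_j)) · u_j.

Step by step this gives:
  u_1 = (0, 3, 1, 3)
  u_2 = (2, -17/19, 45/19, 2/19)

Orthogonality check:
  u_2 · u_1 = 0 (should be 0)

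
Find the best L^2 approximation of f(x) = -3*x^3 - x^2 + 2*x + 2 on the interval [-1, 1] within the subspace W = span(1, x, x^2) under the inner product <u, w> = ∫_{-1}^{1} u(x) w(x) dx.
g(x) = -x^2 + x/5 + 2

The best approximation g ∈ W is the orthogonal projection of f onto W. Writing g = a_0 + a_1 x + a_2 x^2, the coefficients solve the normal equations G · a = b where
  G_{ij} = <φ_i, φ_j> and b_i = <f, φ_i>, with φ_0 = 1, φ_1 = x, φ_2 = x^2.
G =
  [2, 0, 2/3]
  [0, 2/3, 0]
  [2/3, 0, 2/5],
b = (10/3, 2/15, 14/15).
Solving gives a_0 = 2, a_1 = 1/5, a_2 = -1, so
  g(x) = -x^2 + x/5 + 2.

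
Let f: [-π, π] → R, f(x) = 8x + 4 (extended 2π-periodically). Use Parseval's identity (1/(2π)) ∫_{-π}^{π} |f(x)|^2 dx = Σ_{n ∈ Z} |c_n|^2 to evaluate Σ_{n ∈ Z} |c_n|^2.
Σ |c_n|^2 = 64π^2/3 + 16

Expand and integrate term by term over [-π, π]:
  ∫ (8x)^2 dx = 64·(2π^3/3); ∫ 2·8·(4)·x dx = 0 (odd integrand); ∫ 4^2 dx = 16·2π.
So (1/(2π)) ∫_{-π}^{π} (8x + 4)^2 dx = 64π^2/3 + 16 = 64π^2/3 + 16.
Parseval ⇒ Σ |c_n|^2 = 64π^2/3 + 16.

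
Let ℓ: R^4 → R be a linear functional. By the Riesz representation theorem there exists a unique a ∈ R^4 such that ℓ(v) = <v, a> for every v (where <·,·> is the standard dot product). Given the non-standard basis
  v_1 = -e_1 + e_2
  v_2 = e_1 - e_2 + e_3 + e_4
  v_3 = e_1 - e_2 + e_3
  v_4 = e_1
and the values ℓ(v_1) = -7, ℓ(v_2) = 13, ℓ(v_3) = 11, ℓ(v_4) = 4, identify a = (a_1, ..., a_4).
a = (4, -3, 4, 2)

Write a = (a_1, ..., a_4) in the standard basis. For each basis vector v_i, ℓ(v_i) = <v_i, a> is a linear equation in the a_j's. Collect the n equations into a matrix system V a = ℓ, where row i of V is v_i (expressed in the standard basis). Since V is invertible (lower-triangular with 1s on the diagonal, up to permutation), solve by back-substitution:
  V =
[[-1, 1, 0, 0],
 [1, -1, 1, 1],
 [1, -1, 1, 0],
 [1, 0, 0, 0]]
  V a = (-7, 13, 11, 4)
Solving gives a = (4, -3, 4, 2).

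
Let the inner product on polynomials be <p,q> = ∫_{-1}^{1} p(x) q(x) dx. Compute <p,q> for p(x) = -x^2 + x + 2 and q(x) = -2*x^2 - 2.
<p,q> = -128/15

Expand the product: p(x)·q(x) = 2*x^4 - 2*x^3 - 2*x^2 - 2*x - 4.
∫_{-1}^{1} of each monomial x^k gives [2/(k+1) if k even, 0 if k odd]. Integrating term-by-term (or equivalently evaluating the antiderivative F(x) = 2*x^5/5 - x^4/2 - 2*x^3/3 - x^2 - 4*x at the endpoints):
  F(1) − F(−1) = -173/30 − (83/30) = -128/15.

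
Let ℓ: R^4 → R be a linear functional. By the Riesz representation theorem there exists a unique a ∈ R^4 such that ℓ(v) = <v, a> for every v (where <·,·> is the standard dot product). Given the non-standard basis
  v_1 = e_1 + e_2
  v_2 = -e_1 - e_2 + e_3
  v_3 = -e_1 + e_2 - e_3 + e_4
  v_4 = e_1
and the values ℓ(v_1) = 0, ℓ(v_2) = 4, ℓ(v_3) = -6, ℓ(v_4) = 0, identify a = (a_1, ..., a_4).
a = (0, 0, 4, -2)

Write a = (a_1, ..., a_4) in the standard basis. For each basis vector v_i, ℓ(v_i) = <v_i, a> is a linear equation in the a_j's. Collect the n equations into a matrix system V a = ℓ, where row i of V is v_i (expressed in the standard basis). Since V is invertible (lower-triangular with 1s on the diagonal, up to permutation), solve by back-substitution:
  V =
[[1, 1, 0, 0],
 [-1, -1, 1, 0],
 [-1, 1, -1, 1],
 [1, 0, 0, 0]]
  V a = (0, 4, -6, 0)
Solving gives a = (0, 0, 4, -2).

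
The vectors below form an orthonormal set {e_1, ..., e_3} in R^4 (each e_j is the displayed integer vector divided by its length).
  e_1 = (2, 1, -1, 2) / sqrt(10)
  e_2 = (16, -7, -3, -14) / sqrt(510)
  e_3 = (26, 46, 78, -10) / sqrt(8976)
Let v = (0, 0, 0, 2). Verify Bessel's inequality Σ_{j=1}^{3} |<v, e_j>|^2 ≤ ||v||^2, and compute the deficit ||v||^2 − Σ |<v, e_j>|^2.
Σ |<v, e_j>|^2 = 35/11; ||v||^2 = 4; deficit = 9/11

Write each e_j = u_j / sqrt(<u_j, u_j>) where u_j is the displayed integer vector. Then <v, e_j> = <v, u_j> / sqrt(<u_j, u_j>), so |<v, e_j>|^2 = <v, u_j>^2 / <u_j, u_j>.
Coefficients: <v, e_1> = 4/sqrt(10), <v, e_2> = -28/sqrt(510), <v, e_3> = -20/sqrt(8976).
Square and sum: Σ |<v, e_j>|^2 = 35/11.
Compute ||v||^2 = v·v = 4.
Deficit = 4 − 35/11 = 9/11 ≥ 0, confirming Bessel's inequality. (The deficit equals ||v − Σ <v,e_j> e_j||^2, the squared distance from v to span{e_j}.)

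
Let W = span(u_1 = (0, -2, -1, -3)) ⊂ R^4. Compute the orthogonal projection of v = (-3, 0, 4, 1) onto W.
proj_W(v) = (0, 1, 1/2, 3/2)

Set up U = [u_1 | ... | u_1] ∈ R^(4×1). The projector onto W = col(U) is P = U (U^T U)^(-1) U^T.
Compute U^T U =
  [14],
and U^T v = (-7).
Solve U^T U · c = U^T v for the coefficients: c = (-1/2). The projection is proj_W(v) = U c.
Check: (v - proj_W(v)) · u_1 = 0  (should be 0).
Result: proj_W(v) = (0, 1, 1/2, 3/2).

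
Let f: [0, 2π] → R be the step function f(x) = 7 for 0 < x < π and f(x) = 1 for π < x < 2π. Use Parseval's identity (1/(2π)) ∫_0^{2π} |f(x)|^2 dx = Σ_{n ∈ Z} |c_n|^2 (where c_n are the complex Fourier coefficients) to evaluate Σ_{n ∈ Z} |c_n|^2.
Σ |c_n|^2 = 25

Parseval equates the L^2 energy of f (normalised by 1/(2π)) with the ℓ^2 sum of its Fourier coefficients: (1/(2π)) ∫_0^{2π} |f|^2 = Σ |c_n|^2.
Compute the left side: (1/(2π)) [∫_0^π 7^2 dx + ∫_π^{2π} 1^2 dx] = (1/(2π)) · (49π + 1π) = (49 + 1)/2 = 25.
So Σ_{n ∈ Z} |c_n|^2 = 25.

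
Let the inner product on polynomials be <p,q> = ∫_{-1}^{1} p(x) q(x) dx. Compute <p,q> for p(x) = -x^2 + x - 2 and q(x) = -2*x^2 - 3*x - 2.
<p,q> = 54/5

Expand the product: p(x)·q(x) = 2*x^4 + x^3 + 3*x^2 + 4*x + 4.
∫_{-1}^{1} of each monomial x^k gives [2/(k+1) if k even, 0 if k odd]. Integrating term-by-term (or equivalently evaluating the antiderivative F(x) = 2*x^5/5 + x^4/4 + x^3 + 2*x^2 + 4*x at the endpoints):
  F(1) − F(−1) = 153/20 − (-63/20) = 54/5.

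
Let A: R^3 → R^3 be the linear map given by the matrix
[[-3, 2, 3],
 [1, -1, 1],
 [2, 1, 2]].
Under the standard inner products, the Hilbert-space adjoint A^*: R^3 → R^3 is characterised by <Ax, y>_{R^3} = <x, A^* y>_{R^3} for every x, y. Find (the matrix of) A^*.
A^* = A^T =
[[-3, 1, 2],
 [2, -1, 1],
 [3, 1, 2]]

For real matrices with standard dot products, the defining identity <Ax, y> = <x, A^* y> gives (Ax)^T y = x^T (A^*) y, i.e. x^T A^T y = x^T (A^*) y. Since this holds for all x, y, we must have A^* = A^T. Therefore
A^* =
[[-3, 1, 2],
 [2, -1, 1],
 [3, 1, 2]].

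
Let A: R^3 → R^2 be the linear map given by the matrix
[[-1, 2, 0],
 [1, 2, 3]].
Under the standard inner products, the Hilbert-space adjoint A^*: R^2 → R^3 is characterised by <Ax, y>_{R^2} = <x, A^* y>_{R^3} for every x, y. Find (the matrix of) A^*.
A^* = A^T =
[[-1, 1],
 [2, 2],
 [0, 3]]

For real matrices with standard dot products, the defining identity <Ax, y> = <x, A^* y> gives (Ax)^T y = x^T (A^*) y, i.e. x^T A^T y = x^T (A^*) y. Since this holds for all x, y, we must have A^* = A^T. Therefore
A^* =
[[-1, 1],
 [2, 2],
 [0, 3]].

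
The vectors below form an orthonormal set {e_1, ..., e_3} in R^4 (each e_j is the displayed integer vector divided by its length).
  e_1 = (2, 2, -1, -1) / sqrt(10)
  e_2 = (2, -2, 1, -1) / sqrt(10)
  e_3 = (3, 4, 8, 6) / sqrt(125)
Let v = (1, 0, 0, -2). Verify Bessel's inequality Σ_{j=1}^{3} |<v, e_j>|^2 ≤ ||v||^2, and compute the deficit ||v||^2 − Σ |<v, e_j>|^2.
Σ |<v, e_j>|^2 = 481/125; ||v||^2 = 5; deficit = 144/125

Write each e_j = u_j / sqrt(<u_j, u_j>) where u_j is the displayed integer vector. Then <v, e_j> = <v, u_j> / sqrt(<u_j, u_j>), so |<v, e_j>|^2 = <v, u_j>^2 / <u_j, u_j>.
Coefficients: <v, e_1> = 4/sqrt(10), <v, e_2> = 4/sqrt(10), <v, e_3> = -9/sqrt(125).
Square and sum: Σ |<v, e_j>|^2 = 481/125.
Compute ||v||^2 = v·v = 5.
Deficit = 5 − 481/125 = 144/125 ≥ 0, confirming Bessel's inequality. (The deficit equals ||v − Σ <v,e_j> e_j||^2, the squared distance from v to span{e_j}.)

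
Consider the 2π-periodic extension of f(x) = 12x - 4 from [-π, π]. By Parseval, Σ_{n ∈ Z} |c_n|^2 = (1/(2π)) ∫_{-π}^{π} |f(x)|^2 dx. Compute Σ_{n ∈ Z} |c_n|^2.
Σ |c_n|^2 = 48π^2 + 16

Expand and integrate term by term over [-π, π]:
  ∫ (12x)^2 dx = 144·(2π^3/3); ∫ 2·12·(-4)·x dx = 0 (odd integrand); ∫ (-4)^2 dx = 16·2π.
So (1/(2π)) ∫_{-π}^{π} (12x - 4)^2 dx = 144π^2/3 + 16 = 48π^2 + 16.
Parseval ⇒ Σ |c_n|^2 = 48π^2 + 16.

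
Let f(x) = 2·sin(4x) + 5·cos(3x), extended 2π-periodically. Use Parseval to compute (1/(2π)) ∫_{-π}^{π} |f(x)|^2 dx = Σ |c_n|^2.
Σ |c_n|^2 = 29/2

Expand |f|^2 and use orthogonality of {sin(nx), cos(mx)} on [-π, π]:
  ∫_{-π}^{π} sin(nx)^2 dx = π, ∫ cos(mx)^2 dx = π, and cross terms integrate to 0.
So ∫_{-π}^{π} f(x)^2 dx = 2^2 · π + 5^2 · π = (4 + 25)π.
Divide by 2π: (4 + 25)/2 = 29/2.
By Parseval, this equals Σ |c_n|^2.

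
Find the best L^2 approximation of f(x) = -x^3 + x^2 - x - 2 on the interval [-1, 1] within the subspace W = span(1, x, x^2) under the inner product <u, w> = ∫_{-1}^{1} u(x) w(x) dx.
g(x) = x^2 - 8*x/5 - 2

The best approximation g ∈ W is the orthogonal projection of f onto W. Writing g = a_0 + a_1 x + a_2 x^2, the coefficients solve the normal equations G · a = b where
  G_{ij} = <φ_i, φ_j> and b_i = <f, φ_i>, with φ_0 = 1, φ_1 = x, φ_2 = x^2.
G =
  [2, 0, 2/3]
  [0, 2/3, 0]
  [2/3, 0, 2/5],
b = (-10/3, -16/15, -14/15).
Solving gives a_0 = -2, a_1 = -8/5, a_2 = 1, so
  g(x) = x^2 - 8*x/5 - 2.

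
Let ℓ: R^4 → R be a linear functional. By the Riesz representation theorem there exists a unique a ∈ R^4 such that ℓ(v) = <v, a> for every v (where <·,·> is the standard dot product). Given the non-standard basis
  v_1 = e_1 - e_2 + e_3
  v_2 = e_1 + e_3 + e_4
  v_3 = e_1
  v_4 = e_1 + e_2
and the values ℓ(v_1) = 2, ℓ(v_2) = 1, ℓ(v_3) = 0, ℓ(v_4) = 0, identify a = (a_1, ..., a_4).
a = (0, 0, 2, -1)

Write a = (a_1, ..., a_4) in the standard basis. For each basis vector v_i, ℓ(v_i) = <v_i, a> is a linear equation in the a_j's. Collect the n equations into a matrix system V a = ℓ, where row i of V is v_i (expressed in the standard basis). Since V is invertible (lower-triangular with 1s on the diagonal, up to permutation), solve by back-substitution:
  V =
[[1, -1, 1, 0],
 [1, 0, 1, 1],
 [1, 0, 0, 0],
 [1, 1, 0, 0]]
  V a = (2, 1, 0, 0)
Solving gives a = (0, 0, 2, -1).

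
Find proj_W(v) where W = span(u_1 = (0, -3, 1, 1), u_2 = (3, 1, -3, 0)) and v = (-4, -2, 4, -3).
proj_W(v) = (-732/173, -175/173, 709/173, -23/173)

Set up U = [u_1 | ... | u_2] ∈ R^(4×2). The projector onto W = col(U) is P = U (U^T U)^(-1) U^T.
Compute U^T U =
  [11, -6]
  [-6, 19],
and U^T v = (7, -26).
Solve U^T U · c = U^T v for the coefficients: c = (-23/173, -244/173). The projection is proj_W(v) = U c.
Check: (v - proj_W(v)) · u_1 = 0  (should be 0).
Check: (v - proj_W(v)) · u_2 = 0  (should be 0).
Result: proj_W(v) = (-732/173, -175/173, 709/173, -23/173).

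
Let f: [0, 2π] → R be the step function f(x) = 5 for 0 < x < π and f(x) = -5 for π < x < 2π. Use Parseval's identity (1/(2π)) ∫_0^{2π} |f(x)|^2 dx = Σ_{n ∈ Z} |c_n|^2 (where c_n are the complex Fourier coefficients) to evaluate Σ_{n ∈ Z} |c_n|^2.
Σ |c_n|^2 = 25

Parseval equates the L^2 energy of f (normalised by 1/(2π)) with the ℓ^2 sum of its Fourier coefficients: (1/(2π)) ∫_0^{2π} |f|^2 = Σ |c_n|^2.
Compute the left side: (1/(2π)) [∫_0^π 5^2 dx + ∫_π^{2π} (-5)^2 dx] = (1/(2π)) · (25π + 25π) = (25 + 25)/2 = 25.
So Σ_{n ∈ Z} |c_n|^2 = 25.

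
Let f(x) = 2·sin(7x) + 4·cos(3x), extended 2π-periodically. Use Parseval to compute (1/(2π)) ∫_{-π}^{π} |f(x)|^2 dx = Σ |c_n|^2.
Σ |c_n|^2 = 10

Expand |f|^2 and use orthogonality of {sin(nx), cos(mx)} on [-π, π]:
  ∫_{-π}^{π} sin(nx)^2 dx = π, ∫ cos(mx)^2 dx = π, and cross terms integrate to 0.
So ∫_{-π}^{π} f(x)^2 dx = 2^2 · π + 4^2 · π = (4 + 16)π.
Divide by 2π: (4 + 16)/2 = 10.
By Parseval, this equals Σ |c_n|^2.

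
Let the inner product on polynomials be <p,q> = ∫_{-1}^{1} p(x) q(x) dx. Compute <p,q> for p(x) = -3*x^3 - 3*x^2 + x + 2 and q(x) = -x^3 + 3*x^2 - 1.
<p,q> = -8/7

Expand the product: p(x)·q(x) = 3*x^6 - 6*x^5 - 10*x^4 + 4*x^3 + 9*x^2 - x - 2.
∫_{-1}^{1} of each monomial x^k gives [2/(k+1) if k even, 0 if k odd]. Integrating term-by-term (or equivalently evaluating the antiderivative F(x) = 3*x^7/7 - x^6 - 2*x^5 + x^4 + 3*x^3 - x^2/2 - 2*x at the endpoints):
  F(1) − F(−1) = -15/14 − (1/14) = -8/7.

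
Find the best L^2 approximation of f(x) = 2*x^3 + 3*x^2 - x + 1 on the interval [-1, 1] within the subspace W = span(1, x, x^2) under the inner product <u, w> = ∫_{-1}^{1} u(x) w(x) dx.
g(x) = 3*x^2 + x/5 + 1

The best approximation g ∈ W is the orthogonal projection of f onto W. Writing g = a_0 + a_1 x + a_2 x^2, the coefficients solve the normal equations G · a = b where
  G_{ij} = <φ_i, φ_j> and b_i = <f, φ_i>, with φ_0 = 1, φ_1 = x, φ_2 = x^2.
G =
  [2, 0, 2/3]
  [0, 2/3, 0]
  [2/3, 0, 2/5],
b = (4, 2/15, 28/15).
Solving gives a_0 = 1, a_1 = 1/5, a_2 = 3, so
  g(x) = 3*x^2 + x/5 + 1.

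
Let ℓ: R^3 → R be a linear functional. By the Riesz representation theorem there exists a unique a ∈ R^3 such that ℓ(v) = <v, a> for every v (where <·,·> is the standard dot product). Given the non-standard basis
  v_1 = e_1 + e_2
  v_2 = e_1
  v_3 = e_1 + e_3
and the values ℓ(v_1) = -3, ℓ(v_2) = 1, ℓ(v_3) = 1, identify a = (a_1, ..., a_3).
a = (1, -4, 0)

Write a = (a_1, ..., a_3) in the standard basis. For each basis vector v_i, ℓ(v_i) = <v_i, a> is a linear equation in the a_j's. Collect the n equations into a matrix system V a = ℓ, where row i of V is v_i (expressed in the standard basis). Since V is invertible (lower-triangular with 1s on the diagonal, up to permutation), solve by back-substitution:
  V =
[[1, 1, 0],
 [1, 0, 0],
 [1, 0, 1]]
  V a = (-3, 1, 1)
Solving gives a = (1, -4, 0).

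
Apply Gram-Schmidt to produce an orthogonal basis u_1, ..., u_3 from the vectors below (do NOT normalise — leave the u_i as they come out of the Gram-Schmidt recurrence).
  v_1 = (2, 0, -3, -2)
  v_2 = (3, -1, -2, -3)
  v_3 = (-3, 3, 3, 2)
Orthogonal basis:
  u_1 = (2, 0, -3, -2)
  u_2 = (15/17, -1, 20/17, -15/17)
  u_3 = (7/67, 135/67, 54/67, -74/67)

Apply the Gram-Schmidt recurrence
  u_1 = v_1
  u_i = v_i − Σ_{j<i} ((v_i · u_j) / (u_j · u_j)) · u_j.

Step by step this gives:
  u_1 = (2, 0, -3, -2)
  u_2 = (15/17, -1, 20/17, -15/17)
  u_3 = (7/67, 135/67, 54/67, -74/67)

Orthogonality check:
  u_2 · u_1 = 0 (should be 0)
  u_3 · u_1 = 0 (should be 0)
  u_3 · u_2 = 0 (should be 0)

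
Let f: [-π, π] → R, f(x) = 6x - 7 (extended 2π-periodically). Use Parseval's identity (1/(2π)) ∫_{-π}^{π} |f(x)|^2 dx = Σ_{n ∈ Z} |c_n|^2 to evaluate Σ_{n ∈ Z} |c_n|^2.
Σ |c_n|^2 = 12π^2 + 49

Expand and integrate term by term over [-π, π]:
  ∫ (6x)^2 dx = 36·(2π^3/3); ∫ 2·6·(-7)·x dx = 0 (odd integrand); ∫ (-7)^2 dx = 49·2π.
So (1/(2π)) ∫_{-π}^{π} (6x - 7)^2 dx = 36π^2/3 + 49 = 12π^2 + 49.
Parseval ⇒ Σ |c_n|^2 = 12π^2 + 49.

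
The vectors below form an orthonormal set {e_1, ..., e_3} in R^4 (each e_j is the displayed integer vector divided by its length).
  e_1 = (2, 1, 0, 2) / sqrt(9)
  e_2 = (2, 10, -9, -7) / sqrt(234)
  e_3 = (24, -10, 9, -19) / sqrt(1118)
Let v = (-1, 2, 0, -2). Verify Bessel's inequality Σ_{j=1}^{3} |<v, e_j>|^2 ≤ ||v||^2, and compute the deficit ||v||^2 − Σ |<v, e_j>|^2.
Σ |<v, e_j>|^2 = 266/43; ||v||^2 = 9; deficit = 121/43

Write each e_j = u_j / sqrt(<u_j, u_j>) where u_j is the displayed integer vector. Then <v, e_j> = <v, u_j> / sqrt(<u_j, u_j>), so |<v, e_j>|^2 = <v, u_j>^2 / <u_j, u_j>.
Coefficients: <v, e_1> = -4/sqrt(9), <v, e_2> = 32/sqrt(234), <v, e_3> = -6/sqrt(1118).
Square and sum: Σ |<v, e_j>|^2 = 266/43.
Compute ||v||^2 = v·v = 9.
Deficit = 9 − 266/43 = 121/43 ≥ 0, confirming Bessel's inequality. (The deficit equals ||v − Σ <v,e_j> e_j||^2, the squared distance from v to span{e_j}.)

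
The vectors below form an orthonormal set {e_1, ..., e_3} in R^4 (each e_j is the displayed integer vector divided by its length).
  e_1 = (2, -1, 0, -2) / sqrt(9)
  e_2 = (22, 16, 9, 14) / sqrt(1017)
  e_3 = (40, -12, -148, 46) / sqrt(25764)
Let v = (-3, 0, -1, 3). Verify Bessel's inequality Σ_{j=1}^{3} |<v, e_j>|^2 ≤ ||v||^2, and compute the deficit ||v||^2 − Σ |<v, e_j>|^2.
Σ |<v, e_j>|^2 = 1034/57; ||v||^2 = 19; deficit = 49/57

Write each e_j = u_j / sqrt(<u_j, u_j>) where u_j is the displayed integer vector. Then <v, e_j> = <v, u_j> / sqrt(<u_j, u_j>), so |<v, e_j>|^2 = <v, u_j>^2 / <u_j, u_j>.
Coefficients: <v, e_1> = -12/sqrt(9), <v, e_2> = -33/sqrt(1017), <v, e_3> = 166/sqrt(25764).
Square and sum: Σ |<v, e_j>|^2 = 1034/57.
Compute ||v||^2 = v·v = 19.
Deficit = 19 − 1034/57 = 49/57 ≥ 0, confirming Bessel's inequality. (The deficit equals ||v − Σ <v,e_j> e_j||^2, the squared distance from v to span{e_j}.)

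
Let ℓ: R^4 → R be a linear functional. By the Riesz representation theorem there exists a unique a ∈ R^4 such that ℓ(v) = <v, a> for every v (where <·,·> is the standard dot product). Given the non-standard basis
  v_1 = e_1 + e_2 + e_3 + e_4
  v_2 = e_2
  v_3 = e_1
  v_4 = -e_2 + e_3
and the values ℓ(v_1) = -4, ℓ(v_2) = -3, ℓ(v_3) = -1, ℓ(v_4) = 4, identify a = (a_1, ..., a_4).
a = (-1, -3, 1, -1)

Write a = (a_1, ..., a_4) in the standard basis. For each basis vector v_i, ℓ(v_i) = <v_i, a> is a linear equation in the a_j's. Collect the n equations into a matrix system V a = ℓ, where row i of V is v_i (expressed in the standard basis). Since V is invertible (lower-triangular with 1s on the diagonal, up to permutation), solve by back-substitution:
  V =
[[1, 1, 1, 1],
 [0, 1, 0, 0],
 [1, 0, 0, 0],
 [0, -1, 1, 0]]
  V a = (-4, -3, -1, 4)
Solving gives a = (-1, -3, 1, -1).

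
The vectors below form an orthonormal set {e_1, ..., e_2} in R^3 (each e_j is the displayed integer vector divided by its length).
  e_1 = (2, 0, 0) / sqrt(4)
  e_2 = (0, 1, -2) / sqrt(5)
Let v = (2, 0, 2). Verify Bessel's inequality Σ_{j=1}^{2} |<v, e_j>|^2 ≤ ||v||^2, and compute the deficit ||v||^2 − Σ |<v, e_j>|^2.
Σ |<v, e_j>|^2 = 36/5; ||v||^2 = 8; deficit = 4/5

Write each e_j = u_j / sqrt(<u_j, u_j>) where u_j is the displayed integer vector. Then <v, e_j> = <v, u_j> / sqrt(<u_j, u_j>), so |<v, e_j>|^2 = <v, u_j>^2 / <u_j, u_j>.
Coefficients: <v, e_1> = 4/sqrt(4), <v, e_2> = -4/sqrt(5).
Square and sum: Σ |<v, e_j>|^2 = 36/5.
Compute ||v||^2 = v·v = 8.
Deficit = 8 − 36/5 = 4/5 ≥ 0, confirming Bessel's inequality. (The deficit equals ||v − Σ <v,e_j> e_j||^2, the squared distance from v to span{e_j}.)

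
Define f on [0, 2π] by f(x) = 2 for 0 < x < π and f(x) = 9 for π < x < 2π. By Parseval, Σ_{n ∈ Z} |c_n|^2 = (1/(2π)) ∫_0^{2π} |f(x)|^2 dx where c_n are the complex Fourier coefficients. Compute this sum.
Σ |c_n|^2 = 85/2

Parseval equates the L^2 energy of f (normalised by 1/(2π)) with the ℓ^2 sum of its Fourier coefficients: (1/(2π)) ∫_0^{2π} |f|^2 = Σ |c_n|^2.
Compute the left side: (1/(2π)) [∫_0^π 2^2 dx + ∫_π^{2π} 9^2 dx] = (1/(2π)) · (4π + 81π) = (4 + 81)/2 = 85/2.
So Σ_{n ∈ Z} |c_n|^2 = 85/2.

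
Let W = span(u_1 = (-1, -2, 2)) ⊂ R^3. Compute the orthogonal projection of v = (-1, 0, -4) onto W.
proj_W(v) = (7/9, 14/9, -14/9)

Set up U = [u_1 | ... | u_1] ∈ R^(3×1). The projector onto W = col(U) is P = U (U^T U)^(-1) U^T.
Compute U^T U =
  [9],
and U^T v = (-7).
Solve U^T U · c = U^T v for the coefficients: c = (-7/9). The projection is proj_W(v) = U c.
Check: (v - proj_W(v)) · u_1 = 0  (should be 0).
Result: proj_W(v) = (7/9, 14/9, -14/9).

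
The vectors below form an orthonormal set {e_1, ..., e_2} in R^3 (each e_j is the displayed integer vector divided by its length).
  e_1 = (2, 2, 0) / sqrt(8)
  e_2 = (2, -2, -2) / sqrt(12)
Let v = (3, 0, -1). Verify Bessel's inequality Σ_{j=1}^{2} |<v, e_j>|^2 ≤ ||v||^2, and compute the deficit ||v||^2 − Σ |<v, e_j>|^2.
Σ |<v, e_j>|^2 = 59/6; ||v||^2 = 10; deficit = 1/6

Write each e_j = u_j / sqrt(<u_j, u_j>) where u_j is the displayed integer vector. Then <v, e_j> = <v, u_j> / sqrt(<u_j, u_j>), so |<v, e_j>|^2 = <v, u_j>^2 / <u_j, u_j>.
Coefficients: <v, e_1> = 6/sqrt(8), <v, e_2> = 8/sqrt(12).
Square and sum: Σ |<v, e_j>|^2 = 59/6.
Compute ||v||^2 = v·v = 10.
Deficit = 10 − 59/6 = 1/6 ≥ 0, confirming Bessel's inequality. (The deficit equals ||v − Σ <v,e_j> e_j||^2, the squared distance from v to span{e_j}.)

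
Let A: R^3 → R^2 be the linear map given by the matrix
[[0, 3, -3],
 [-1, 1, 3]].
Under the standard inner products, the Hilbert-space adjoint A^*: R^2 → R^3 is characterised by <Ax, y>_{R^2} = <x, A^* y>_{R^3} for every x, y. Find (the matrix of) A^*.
A^* = A^T =
[[0, -1],
 [3, 1],
 [-3, 3]]

For real matrices with standard dot products, the defining identity <Ax, y> = <x, A^* y> gives (Ax)^T y = x^T (A^*) y, i.e. x^T A^T y = x^T (A^*) y. Since this holds for all x, y, we must have A^* = A^T. Therefore
A^* =
[[0, -1],
 [3, 1],
 [-3, 3]].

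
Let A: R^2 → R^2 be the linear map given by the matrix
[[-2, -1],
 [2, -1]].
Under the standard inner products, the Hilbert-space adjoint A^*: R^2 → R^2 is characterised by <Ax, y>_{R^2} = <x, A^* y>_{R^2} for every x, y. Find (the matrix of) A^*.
A^* = A^T =
[[-2, 2],
 [-1, -1]]

For real matrices with standard dot products, the defining identity <Ax, y> = <x, A^* y> gives (Ax)^T y = x^T (A^*) y, i.e. x^T A^T y = x^T (A^*) y. Since this holds for all x, y, we must have A^* = A^T. Therefore
A^* =
[[-2, 2],
 [-1, -1]].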